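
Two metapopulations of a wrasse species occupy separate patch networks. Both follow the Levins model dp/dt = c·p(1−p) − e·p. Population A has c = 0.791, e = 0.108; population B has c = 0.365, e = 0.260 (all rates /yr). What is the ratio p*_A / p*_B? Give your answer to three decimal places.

A: p*_A = 1 − 0.108/0.791 = 0.8635.
B: p*_B = 1 − 0.260/0.365 = 0.2877.
p*_A / p*_B = 0.8635/0.2877 = 3.0016.

3.002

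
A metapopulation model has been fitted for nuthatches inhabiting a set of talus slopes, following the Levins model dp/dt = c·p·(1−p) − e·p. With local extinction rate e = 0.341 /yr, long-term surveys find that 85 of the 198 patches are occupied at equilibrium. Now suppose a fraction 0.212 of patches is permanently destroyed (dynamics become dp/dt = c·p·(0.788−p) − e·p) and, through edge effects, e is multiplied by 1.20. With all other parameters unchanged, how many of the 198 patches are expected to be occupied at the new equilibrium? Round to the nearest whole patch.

Observed p* = 85/198 = 0.42929.
Balance c(1−p*) = e gives c = e/(1 − 0.42929) = 0.341/0.57071 = 0.59750.
New p* = 0.788 − e/c = 0.788 − 0.40920/0.59750 = 0.10315.
Expected occupied = 198 × 0.10315 = 20.42 ≈ 20.

20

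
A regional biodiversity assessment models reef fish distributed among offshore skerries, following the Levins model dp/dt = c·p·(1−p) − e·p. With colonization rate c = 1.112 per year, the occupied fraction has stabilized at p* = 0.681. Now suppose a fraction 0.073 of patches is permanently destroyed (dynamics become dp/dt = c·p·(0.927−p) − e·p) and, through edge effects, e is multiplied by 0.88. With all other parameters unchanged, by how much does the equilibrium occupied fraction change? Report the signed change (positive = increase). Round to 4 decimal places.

Balance c(1−p*) = e gives e = 1.112×(1 − 0.68100) = 0.35473.
New p* = 0.927 − e/c = 0.927 − 0.31216/1.11200 = 0.64628.
Δp* = 0.64628 − 0.68100 = -0.03472.

-0.0347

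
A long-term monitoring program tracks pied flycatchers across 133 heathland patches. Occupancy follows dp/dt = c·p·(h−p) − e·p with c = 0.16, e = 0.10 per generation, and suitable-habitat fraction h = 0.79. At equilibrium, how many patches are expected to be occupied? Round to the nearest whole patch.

22

p* = h − e/c = 0.79 − 0.6250 = 0.1650.
Expected occupied patches = N × p* = 133 × 0.1650 = 21.95 ≈ 22.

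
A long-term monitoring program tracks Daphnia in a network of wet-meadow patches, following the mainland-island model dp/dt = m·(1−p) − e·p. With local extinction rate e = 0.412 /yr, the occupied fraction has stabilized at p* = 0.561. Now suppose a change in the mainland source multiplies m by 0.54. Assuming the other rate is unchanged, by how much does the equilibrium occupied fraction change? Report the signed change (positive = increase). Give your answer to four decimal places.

Balance m(1−p*) = e·p* gives m = e·p*/(1−p*) = 0.412×0.56100/0.43900 = 0.52650.
New p* = m/(m+e) = 0.28431/(0.28431+0.41200) = 0.40831.
Δp* = 0.40831 − 0.56100 = -0.15269.

-0.1527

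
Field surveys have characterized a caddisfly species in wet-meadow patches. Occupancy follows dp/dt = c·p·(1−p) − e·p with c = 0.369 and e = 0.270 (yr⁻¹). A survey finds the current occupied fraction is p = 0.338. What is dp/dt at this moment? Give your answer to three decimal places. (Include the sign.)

-0.009

Colonization term: c·p·(1−p) = 0.369×0.338×0.6620 = 0.08257.
Extinction term: e·p = 0.09126.
dp/dt = 0.08257 − 0.09126 = -0.00869.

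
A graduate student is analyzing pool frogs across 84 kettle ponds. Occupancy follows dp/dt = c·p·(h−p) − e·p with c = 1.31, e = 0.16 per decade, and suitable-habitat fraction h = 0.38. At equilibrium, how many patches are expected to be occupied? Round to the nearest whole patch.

p* = h − e/c = 0.38 − 0.1221 = 0.2579.
Expected occupied patches = N × p* = 84 × 0.2579 = 21.66 ≈ 22.

22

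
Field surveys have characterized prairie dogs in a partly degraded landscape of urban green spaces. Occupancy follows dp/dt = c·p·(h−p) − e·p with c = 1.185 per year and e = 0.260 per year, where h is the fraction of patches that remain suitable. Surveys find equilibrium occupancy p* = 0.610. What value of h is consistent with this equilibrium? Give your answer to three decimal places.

At equilibrium c(h−p*) = e, so h = p* + e/c.
h = 0.610 + 0.260/1.185 = 0.610 + 0.2194 = 0.8294.

0.829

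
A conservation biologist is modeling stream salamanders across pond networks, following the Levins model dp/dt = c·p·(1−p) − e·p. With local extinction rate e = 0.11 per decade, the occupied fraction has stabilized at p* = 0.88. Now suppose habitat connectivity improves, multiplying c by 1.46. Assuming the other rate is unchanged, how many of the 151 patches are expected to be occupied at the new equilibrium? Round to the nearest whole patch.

139

Balance c(1−p*) = e gives c = e/(1 − 0.88000) = 0.11/0.12000 = 0.91667.
New p* = 1 − e/c = 1 − 0.11000/1.33834 = 0.91781.
Expected occupied = 151 × 0.91781 = 138.59 ≈ 139.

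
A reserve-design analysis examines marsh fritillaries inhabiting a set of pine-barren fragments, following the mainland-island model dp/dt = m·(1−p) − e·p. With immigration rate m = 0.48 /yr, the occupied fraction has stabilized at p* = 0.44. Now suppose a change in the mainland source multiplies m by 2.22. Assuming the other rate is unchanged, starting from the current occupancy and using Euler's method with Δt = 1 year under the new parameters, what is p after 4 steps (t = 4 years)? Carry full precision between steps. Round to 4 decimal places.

0.5946

Balance m(1−p*) = e·p* gives e = m(1−p*)/p* = 0.48×0.56000/0.44000 = 0.61091.
Starting from p₀ = 0.44000; update p ← p + (dp/dt)·Δt with the new parameters.
step 1: Δp = +0.32794, p = 0.76794
step 2: Δp = -0.22185, p = 0.54608
step 3: Δp = +0.15008, p = 0.69617
step 4: Δp = -0.10153, p = 0.59464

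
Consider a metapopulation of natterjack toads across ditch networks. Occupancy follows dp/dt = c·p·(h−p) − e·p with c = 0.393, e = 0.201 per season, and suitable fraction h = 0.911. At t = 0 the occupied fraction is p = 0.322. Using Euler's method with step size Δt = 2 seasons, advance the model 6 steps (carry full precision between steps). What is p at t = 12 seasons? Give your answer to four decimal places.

Update rule: p ← p + [c·p·(h−p) − e·p]·Δt with Δt = 2.
step 1: Δp = +0.01963, p = 0.34163
step 2: Δp = +0.01555, p = 0.35718
step 3: Δp = +0.01189, p = 0.36908
step 4: Δp = +0.00884, p = 0.37792
step 5: Δp = +0.00643, p = 0.38434
step 6: Δp = +0.00459, p = 0.38894

0.3889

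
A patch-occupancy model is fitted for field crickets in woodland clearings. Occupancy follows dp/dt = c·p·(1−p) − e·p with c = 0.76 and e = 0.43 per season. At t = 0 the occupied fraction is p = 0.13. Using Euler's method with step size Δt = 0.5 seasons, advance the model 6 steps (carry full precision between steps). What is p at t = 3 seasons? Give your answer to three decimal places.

Update rule: p ← p + [c·p·(1−p) − e·p]·Δt with Δt = 0.5.
t = 0.5: p = 0.13000 + (+0.01503) = 0.14503
t = 1: p = 0.14503 + (+0.01594) = 0.16097
t = 1.5: p = 0.16097 + (+0.01671) = 0.17768
t = 2: p = 0.17768 + (+0.01732) = 0.19500
t = 2.5: p = 0.19500 + (+0.01773) = 0.21272
t = 3: p = 0.21272 + (+0.01790) = 0.23063

0.231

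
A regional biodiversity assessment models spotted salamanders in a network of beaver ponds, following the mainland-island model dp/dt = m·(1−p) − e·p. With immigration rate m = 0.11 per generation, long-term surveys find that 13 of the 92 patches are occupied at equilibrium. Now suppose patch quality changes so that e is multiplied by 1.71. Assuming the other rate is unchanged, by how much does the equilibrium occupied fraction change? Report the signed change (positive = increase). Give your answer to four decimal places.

Observed p* = 13/92 = 0.14130.
Balance m(1−p*) = e·p* gives e = m(1−p*)/p* = 0.11×0.85870/0.14130 = 0.66849.
New p* = m/(m+e) = 0.11000/(0.11000+1.14312) = 0.08778.
Δp* = 0.08778 − 0.14130 = -0.05352.

-0.0535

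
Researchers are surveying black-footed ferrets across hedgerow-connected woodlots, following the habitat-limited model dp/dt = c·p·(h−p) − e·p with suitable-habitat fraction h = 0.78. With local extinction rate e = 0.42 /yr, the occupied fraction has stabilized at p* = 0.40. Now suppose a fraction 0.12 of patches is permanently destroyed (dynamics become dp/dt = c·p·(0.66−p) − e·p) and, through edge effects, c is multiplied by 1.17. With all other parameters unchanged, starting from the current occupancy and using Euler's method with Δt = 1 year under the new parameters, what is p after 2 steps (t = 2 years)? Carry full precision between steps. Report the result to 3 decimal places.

0.352

Balance c(h−p*) = e gives c = e/(0.78 − 0.40000) = 0.42/0.38000 = 1.10526.
Starting from p₀ = 0.40000; update p ← p + (dp/dt)·Δt with the new parameters.
t = 1: p = 0.40000 + (-0.03351) = 0.36649
t = 2: p = 0.36649 + (-0.01482) = 0.35167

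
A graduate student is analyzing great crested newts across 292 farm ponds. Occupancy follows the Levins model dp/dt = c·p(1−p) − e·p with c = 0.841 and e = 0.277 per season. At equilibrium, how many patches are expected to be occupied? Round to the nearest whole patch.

196

p* = 1 − e/c = 1 − 0.277/0.841 = 0.6706.
Expected occupied patches = N × p* = 292 × 0.6706 = 195.82 ≈ 196.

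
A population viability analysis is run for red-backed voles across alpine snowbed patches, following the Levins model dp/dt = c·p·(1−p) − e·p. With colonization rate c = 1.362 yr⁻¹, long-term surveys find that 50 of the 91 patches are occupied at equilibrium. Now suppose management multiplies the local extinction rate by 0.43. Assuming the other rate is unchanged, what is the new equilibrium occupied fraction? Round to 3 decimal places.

Observed p* = 50/91 = 0.54945.
Balance c(1−p*) = e gives e = 1.362×(1 − 0.54945) = 0.61365.
New p* = 1 − e/c = 1 − 0.26387/1.36200 = 0.80626.

0.806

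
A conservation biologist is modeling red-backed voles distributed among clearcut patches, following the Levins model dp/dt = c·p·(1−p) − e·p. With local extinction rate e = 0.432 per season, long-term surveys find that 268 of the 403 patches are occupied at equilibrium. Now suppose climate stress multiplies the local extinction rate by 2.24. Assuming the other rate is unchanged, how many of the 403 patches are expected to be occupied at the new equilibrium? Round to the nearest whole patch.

Observed p* = 268/403 = 0.66501.
Balance c(1−p*) = e gives c = e/(1 − 0.66501) = 0.432/0.33499 = 1.28959.
New p* = 1 − e/c = 1 − 0.96768/1.28959 = 0.24962.
Expected occupied = 403 × 0.24962 = 100.60 ≈ 101.

101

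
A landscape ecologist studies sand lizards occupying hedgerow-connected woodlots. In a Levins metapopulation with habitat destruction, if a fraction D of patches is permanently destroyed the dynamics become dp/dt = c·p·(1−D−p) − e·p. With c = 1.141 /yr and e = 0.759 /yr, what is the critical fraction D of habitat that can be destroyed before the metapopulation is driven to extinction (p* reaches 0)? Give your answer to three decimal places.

0.335

The nontrivial equilibrium is p* = (1−D) − e/c; extinction occurs when this hits zero.
So D_crit = 1 − e/c = 1 − 0.759/1.141 = 1 − 0.6652 = 0.3348.
Note this equals the original equilibrium occupancy — the Levins extinction-debt result.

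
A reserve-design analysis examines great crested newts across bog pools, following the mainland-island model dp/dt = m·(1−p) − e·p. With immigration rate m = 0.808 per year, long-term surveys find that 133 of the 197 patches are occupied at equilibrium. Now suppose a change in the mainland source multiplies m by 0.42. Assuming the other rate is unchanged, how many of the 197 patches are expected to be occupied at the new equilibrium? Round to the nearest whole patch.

92

Observed p* = 133/197 = 0.67513.
Balance m(1−p*) = e·p* gives e = m(1−p*)/p* = 0.808×0.32487/0.67513 = 0.38881.
New p* = m/(m+e) = 0.33936/(0.33936+0.38881) = 0.46605.
Expected occupied = 197 × 0.46605 = 91.81 ≈ 92.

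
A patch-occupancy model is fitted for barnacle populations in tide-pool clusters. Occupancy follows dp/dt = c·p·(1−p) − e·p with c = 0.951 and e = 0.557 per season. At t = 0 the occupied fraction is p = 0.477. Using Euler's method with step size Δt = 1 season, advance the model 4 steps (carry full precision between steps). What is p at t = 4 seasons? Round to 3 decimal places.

0.421

Update rule: p ← p + [c·p·(1−p) − e·p]·Δt with Δt = 1.
p: 0.47700 → 0.44856  (Δp = -0.02844)
p: 0.44856 → 0.43394  (Δp = -0.01461)
p: 0.43394 → 0.42584  (Δp = -0.00811)
p: 0.42584 → 0.42117  (Δp = -0.00467)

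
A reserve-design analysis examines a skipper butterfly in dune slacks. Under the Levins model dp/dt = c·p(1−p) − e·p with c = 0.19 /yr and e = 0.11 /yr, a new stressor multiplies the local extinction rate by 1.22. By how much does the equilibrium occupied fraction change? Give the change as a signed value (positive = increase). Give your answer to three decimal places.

Before: p* = 1 − 0.11/0.19 = 0.4211.
After the change, c = 0.19, e = 0.1342, so p* = 1 − 0.1342/0.19 = 0.2937.
Δp* = 0.2937 − 0.4211 = -0.1274.

-0.127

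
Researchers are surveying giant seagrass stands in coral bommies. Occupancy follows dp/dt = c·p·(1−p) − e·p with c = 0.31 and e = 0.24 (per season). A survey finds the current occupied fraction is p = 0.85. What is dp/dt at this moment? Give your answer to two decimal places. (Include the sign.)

Colonization term: c·p·(1−p) = 0.31×0.85×0.1500 = 0.03953.
Extinction term: e·p = 0.20400.
dp/dt = 0.03953 − 0.20400 = -0.16447.

-0.16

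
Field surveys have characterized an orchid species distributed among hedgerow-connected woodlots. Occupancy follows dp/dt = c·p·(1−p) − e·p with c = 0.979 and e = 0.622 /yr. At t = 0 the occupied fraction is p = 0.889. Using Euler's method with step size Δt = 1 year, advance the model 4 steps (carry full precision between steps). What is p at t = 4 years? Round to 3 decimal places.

0.379

Update rule: p ← p + [c·p·(1−p) − e·p]·Δt with Δt = 1.
  1  |  dp/dt·Δt = -0.456351  |  p_1 = 0.432649
  2  |  dp/dt·Δt = -0.028798  |  p_2 = 0.403850
  3  |  dp/dt·Δt = -0.015496  |  p_3 = 0.388355
  4  |  dp/dt·Δt = -0.009010  |  p_4 = 0.379345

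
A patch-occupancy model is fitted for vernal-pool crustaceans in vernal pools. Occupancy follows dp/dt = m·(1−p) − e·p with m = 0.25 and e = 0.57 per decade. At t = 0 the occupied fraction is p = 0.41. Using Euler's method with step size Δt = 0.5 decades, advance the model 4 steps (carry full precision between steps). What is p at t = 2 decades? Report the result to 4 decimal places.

Update rule: p ← p + [m·(1−p) − e·p]·Δt with Δt = 0.5.
  1  |  dp/dt·Δt = -0.043100  |  p_1 = 0.366900
  2  |  dp/dt·Δt = -0.025429  |  p_2 = 0.341471
  3  |  dp/dt·Δt = -0.015003  |  p_3 = 0.326468
  4  |  dp/dt·Δt = -0.008852  |  p_4 = 0.317616

0.3176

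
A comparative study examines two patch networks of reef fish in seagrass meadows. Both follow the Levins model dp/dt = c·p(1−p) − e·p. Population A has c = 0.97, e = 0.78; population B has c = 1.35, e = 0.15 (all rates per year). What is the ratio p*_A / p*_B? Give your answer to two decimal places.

A: p*_A = 1 − 0.78/0.97 = 0.1959.
B: p*_B = 1 − 0.15/1.35 = 0.8889.
p*_A / p*_B = 0.1959/0.8889 = 0.2204.

0.22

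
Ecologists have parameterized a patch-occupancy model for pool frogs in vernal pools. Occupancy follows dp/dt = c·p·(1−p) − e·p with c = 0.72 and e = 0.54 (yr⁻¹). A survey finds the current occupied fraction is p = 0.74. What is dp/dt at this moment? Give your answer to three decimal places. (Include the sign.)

Colonization term: c·p·(1−p) = 0.72×0.74×0.2600 = 0.13853.
Extinction term: e·p = 0.39960.
dp/dt = 0.13853 − 0.39960 = -0.26107.

-0.261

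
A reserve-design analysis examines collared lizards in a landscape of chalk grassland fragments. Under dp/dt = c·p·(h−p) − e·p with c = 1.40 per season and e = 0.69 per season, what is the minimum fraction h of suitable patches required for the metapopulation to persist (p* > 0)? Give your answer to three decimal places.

p* = h − e/c is positive only when h > e/c.
h_min = e/c = 0.69/1.40 = 0.4929.

0.493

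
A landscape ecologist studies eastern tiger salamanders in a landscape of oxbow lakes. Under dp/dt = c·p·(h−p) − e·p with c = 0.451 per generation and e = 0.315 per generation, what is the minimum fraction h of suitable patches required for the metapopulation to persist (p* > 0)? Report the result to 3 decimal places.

0.698

p* = h − e/c is positive only when h > e/c.
h_min = e/c = 0.315/0.451 = 0.6984.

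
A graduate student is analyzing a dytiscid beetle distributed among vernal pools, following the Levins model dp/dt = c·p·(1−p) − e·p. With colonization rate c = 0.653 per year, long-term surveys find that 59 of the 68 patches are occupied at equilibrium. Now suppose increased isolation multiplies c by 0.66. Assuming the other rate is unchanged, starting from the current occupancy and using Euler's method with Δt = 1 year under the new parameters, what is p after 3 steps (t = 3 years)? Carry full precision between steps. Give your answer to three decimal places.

Observed p* = 59/68 = 0.86765.
Balance c(1−p*) = e gives e = 0.653×(1 − 0.86765) = 0.08643.
Starting from p₀ = 0.86765; update p ← p + (dp/dt)·Δt with the new parameters.
t = 1: p = 0.86765 + (-0.02550) = 0.84215
t = 2: p = 0.84215 + (-0.01549) = 0.82666
t = 3: p = 0.82666 + (-0.00969) = 0.81697

0.817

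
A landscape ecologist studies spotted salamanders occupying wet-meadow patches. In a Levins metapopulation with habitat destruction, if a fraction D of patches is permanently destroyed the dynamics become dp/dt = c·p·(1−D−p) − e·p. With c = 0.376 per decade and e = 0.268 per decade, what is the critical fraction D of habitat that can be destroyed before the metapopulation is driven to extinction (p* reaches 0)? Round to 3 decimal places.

0.287

The nontrivial equilibrium is p* = (1−D) − e/c; extinction occurs when this hits zero.
So D_crit = 1 − e/c = 1 − 0.268/0.376 = 1 − 0.7128 = 0.2872.
Note this equals the original equilibrium occupancy — the Levins extinction-debt result.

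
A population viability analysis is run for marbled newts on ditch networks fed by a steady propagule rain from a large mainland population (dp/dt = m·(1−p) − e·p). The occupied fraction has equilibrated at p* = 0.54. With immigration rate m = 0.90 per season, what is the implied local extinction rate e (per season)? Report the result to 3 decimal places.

At equilibrium m(1−p*) = e·p*, so e = m(1−p*)/p*.
e = 0.90 × 0.4600 / 0.54 = 0.7667.

0.767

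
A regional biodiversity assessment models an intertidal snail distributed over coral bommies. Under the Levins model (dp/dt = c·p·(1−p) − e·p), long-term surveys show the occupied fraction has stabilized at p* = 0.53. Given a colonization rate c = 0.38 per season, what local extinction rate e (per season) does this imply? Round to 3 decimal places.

At equilibrium c(1−p*) = e.
e = 0.38 × (1 − 0.53) = 0.38 × 0.4700 = 0.1786.

0.179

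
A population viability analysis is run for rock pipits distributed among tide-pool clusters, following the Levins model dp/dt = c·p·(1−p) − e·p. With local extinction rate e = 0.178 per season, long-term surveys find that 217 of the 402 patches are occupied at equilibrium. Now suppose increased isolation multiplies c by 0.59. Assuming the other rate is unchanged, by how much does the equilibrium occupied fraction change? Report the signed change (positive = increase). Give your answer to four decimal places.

-0.3198

Observed p* = 217/402 = 0.53980.
Balance c(1−p*) = e gives c = e/(1 − 0.53980) = 0.178/0.46020 = 0.38679.
New p* = 1 − e/c = 1 − 0.17800/0.22821 = 0.22002.
Δp* = 0.22002 − 0.53980 = -0.31978.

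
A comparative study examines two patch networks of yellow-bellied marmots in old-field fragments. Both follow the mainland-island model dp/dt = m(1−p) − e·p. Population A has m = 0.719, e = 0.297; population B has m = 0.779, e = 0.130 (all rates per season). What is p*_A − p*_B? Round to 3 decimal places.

A: p*_A = m/(m+e) = 0.719/1.0160 = 0.7077.
B: p*_B = 0.779/0.9090 = 0.8570.
p*_A − p*_B = 0.7077 − 0.8570 = -0.1493.

-0.149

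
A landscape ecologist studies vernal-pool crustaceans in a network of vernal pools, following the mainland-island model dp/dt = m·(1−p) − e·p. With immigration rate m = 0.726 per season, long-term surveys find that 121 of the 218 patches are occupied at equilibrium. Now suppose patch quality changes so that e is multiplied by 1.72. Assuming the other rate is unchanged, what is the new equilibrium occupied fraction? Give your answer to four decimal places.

Observed p* = 121/218 = 0.55505.
Balance m(1−p*) = e·p* gives e = m(1−p*)/p* = 0.726×0.44495/0.55505 = 0.58199.
New p* = m/(m+e) = 0.72600/(0.72600+1.00102) = 0.42038.

0.4204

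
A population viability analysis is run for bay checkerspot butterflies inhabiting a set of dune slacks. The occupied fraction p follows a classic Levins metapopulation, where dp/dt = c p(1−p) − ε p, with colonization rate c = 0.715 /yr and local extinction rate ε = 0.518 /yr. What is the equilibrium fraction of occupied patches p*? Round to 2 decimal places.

At equilibrium, colonization balances extinction: c·p*·(1−p*) = ε·p*.
So p* = 1 − ε/c = 1 − 0.518/0.715 = 1 − 0.7245 = 0.2755.

0.28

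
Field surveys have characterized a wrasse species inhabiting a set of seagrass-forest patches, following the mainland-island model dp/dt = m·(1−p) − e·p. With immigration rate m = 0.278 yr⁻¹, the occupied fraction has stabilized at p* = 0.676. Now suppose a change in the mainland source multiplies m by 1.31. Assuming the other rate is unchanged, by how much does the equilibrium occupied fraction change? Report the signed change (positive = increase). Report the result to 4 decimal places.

Balance m(1−p*) = e·p* gives e = m(1−p*)/p* = 0.278×0.32400/0.67600 = 0.13324.
New p* = m/(m+e) = 0.36418/(0.36418+0.13324) = 0.73214.
Δp* = 0.73214 − 0.67600 = +0.05614.

0.0561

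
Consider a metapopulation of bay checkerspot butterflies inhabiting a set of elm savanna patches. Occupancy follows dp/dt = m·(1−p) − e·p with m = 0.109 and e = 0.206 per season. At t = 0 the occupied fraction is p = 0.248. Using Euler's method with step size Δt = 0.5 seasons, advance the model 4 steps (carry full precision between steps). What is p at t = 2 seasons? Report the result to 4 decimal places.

Update rule: p ← p + [m·(1−p) − e·p]·Δt with Δt = 0.5.
p: 0.24800 → 0.26344  (Δp = +0.01544)
p: 0.26344 → 0.27645  (Δp = +0.01301)
p: 0.27645 → 0.28741  (Δp = +0.01096)
p: 0.28741 → 0.29664  (Δp = +0.00923)

0.2966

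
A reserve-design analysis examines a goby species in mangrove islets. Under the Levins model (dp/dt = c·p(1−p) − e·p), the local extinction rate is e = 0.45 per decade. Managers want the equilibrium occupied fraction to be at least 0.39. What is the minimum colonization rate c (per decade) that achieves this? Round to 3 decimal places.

p* = 1 − e/c ≥ 0.39 requires e/c ≤ 0.6100, i.e. c ≥ e/0.6100.
c_min = 0.45/0.6100 = 0.7377.

0.738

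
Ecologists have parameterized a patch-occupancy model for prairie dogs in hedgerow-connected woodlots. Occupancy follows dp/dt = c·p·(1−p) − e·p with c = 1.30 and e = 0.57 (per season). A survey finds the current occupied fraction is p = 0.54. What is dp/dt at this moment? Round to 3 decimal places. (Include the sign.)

0.015

Colonization term: c·p·(1−p) = 1.30×0.54×0.4600 = 0.32292.
Extinction term: e·p = 0.30780.
dp/dt = 0.32292 − 0.30780 = 0.01512.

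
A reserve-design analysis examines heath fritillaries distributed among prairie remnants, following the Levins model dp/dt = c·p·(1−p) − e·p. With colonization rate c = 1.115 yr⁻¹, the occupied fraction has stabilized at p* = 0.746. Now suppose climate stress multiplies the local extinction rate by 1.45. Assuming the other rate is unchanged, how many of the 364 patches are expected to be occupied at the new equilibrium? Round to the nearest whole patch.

Balance c(1−p*) = e gives e = 1.115×(1 − 0.74600) = 0.28321.
New p* = 1 − e/c = 1 − 0.41065/1.11500 = 0.63170.
Expected occupied = 364 × 0.63170 = 229.94 ≈ 230.

230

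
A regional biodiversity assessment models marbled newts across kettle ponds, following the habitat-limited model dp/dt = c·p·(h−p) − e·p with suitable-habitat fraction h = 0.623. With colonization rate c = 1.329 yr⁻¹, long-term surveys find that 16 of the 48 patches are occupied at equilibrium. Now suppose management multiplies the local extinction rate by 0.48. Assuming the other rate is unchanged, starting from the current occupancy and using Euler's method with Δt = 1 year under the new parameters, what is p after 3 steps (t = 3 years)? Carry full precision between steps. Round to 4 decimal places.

Observed p* = 16/48 = 0.33333.
Balance c(h−p*) = e gives e = 1.329×(0.623 − 0.33333) = 0.38497.
Starting from p₀ = 0.33333; update p ← p + (dp/dt)·Δt with the new parameters.
t = 1: p = 0.33333 + (+0.06673) = 0.40006
t = 2: p = 0.40006 + (+0.04461) = 0.44467
t = 3: p = 0.44467 + (+0.02322) = 0.46789

0.4679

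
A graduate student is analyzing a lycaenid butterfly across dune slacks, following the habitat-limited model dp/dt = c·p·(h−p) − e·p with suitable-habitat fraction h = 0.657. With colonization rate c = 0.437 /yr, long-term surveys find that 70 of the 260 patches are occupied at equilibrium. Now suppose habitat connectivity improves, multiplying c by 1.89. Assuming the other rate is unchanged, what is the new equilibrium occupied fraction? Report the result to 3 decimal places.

Observed p* = 70/260 = 0.26923.
Balance c(h−p*) = e gives e = 0.437×(0.657 − 0.26923) = 0.16946.
New p* = 0.657 − e/c = 0.657 − 0.16946/0.82593 = 0.45183.

0.452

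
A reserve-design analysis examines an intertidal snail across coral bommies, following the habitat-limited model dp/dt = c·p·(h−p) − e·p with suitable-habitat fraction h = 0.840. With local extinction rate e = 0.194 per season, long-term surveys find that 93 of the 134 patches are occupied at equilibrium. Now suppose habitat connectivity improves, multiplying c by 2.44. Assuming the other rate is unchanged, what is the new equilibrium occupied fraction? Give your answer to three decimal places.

Observed p* = 93/134 = 0.69403.
Balance c(h−p*) = e gives c = e/(0.84 − 0.69403) = 0.194/0.14597 = 1.32904.
New p* = 0.84 − e/c = 0.84 − 0.19400/3.24286 = 0.78018.

0.780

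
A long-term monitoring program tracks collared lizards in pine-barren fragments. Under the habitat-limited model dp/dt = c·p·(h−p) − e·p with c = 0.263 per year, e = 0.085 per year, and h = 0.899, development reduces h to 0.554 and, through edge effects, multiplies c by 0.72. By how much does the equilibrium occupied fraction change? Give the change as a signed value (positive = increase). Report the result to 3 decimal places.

Before: p* = h − e/c = 0.899 − 0.085/0.263 = 0.899 − 0.3232 = 0.5758.
After: c = 0.18936, e = 0.085, h = 0.554; p* = 0.554 − 0.085/0.18936 = 0.1051.
Δp* = 0.1051 − 0.5758 = -0.4707.

-0.471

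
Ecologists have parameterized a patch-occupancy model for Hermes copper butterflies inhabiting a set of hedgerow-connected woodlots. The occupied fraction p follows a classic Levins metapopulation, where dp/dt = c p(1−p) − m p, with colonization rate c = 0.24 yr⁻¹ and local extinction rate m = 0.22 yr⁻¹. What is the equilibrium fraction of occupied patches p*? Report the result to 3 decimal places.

Setting dp/dt = 0 and dividing through by p* gives c·(1−p*) = m.
So p* = 1 − m/c = 1 − 0.22/0.24 = 1 − 0.9167 = 0.0833.

0.083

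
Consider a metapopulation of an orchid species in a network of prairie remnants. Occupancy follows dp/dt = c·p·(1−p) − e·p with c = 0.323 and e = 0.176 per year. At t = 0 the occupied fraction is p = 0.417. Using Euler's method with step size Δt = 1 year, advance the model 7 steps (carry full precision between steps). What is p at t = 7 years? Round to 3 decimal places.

0.442

Update rule: p ← p + [c·p·(1−p) − e·p]·Δt with Δt = 1.
  1  |  dp/dt·Δt = +0.005133  |  p_1 = 0.422133
  2  |  dp/dt·Δt = +0.004496  |  p_2 = 0.426629
  3  |  dp/dt·Δt = +0.003924  |  p_3 = 0.430554
  4  |  dp/dt·Δt = +0.003415  |  p_4 = 0.433968
  5  |  dp/dt·Δt = +0.002963  |  p_5 = 0.436932
  6  |  dp/dt·Δt = +0.002565  |  p_6 = 0.439497
  7  |  dp/dt·Δt = +0.002216  |  p_7 = 0.441713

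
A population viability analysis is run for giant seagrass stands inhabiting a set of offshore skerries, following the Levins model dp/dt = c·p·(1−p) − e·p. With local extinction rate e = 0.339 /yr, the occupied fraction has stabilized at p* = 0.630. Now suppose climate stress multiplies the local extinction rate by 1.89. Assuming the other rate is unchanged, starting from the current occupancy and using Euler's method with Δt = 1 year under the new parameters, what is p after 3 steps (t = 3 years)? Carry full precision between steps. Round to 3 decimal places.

Balance c(1−p*) = e gives c = e/(1 − 0.63000) = 0.339/0.37000 = 0.91622.
Starting from p₀ = 0.63000; update p ← p + (dp/dt)·Δt with the new parameters.
t = 1: p = 0.63000 + (-0.19008) = 0.43992
t = 2: p = 0.43992 + (-0.05612) = 0.38381
t = 3: p = 0.38381 + (-0.02922) = 0.35458

0.355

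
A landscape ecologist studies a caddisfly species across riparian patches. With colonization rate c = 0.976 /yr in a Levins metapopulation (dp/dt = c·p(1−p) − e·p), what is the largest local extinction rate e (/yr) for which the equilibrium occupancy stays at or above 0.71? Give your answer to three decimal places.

1 − e/c ≥ 0.71 ⇒ e ≤ c(1 − 0.71) = 0.976 × 0.2900.
e_max = 0.2830.

0.283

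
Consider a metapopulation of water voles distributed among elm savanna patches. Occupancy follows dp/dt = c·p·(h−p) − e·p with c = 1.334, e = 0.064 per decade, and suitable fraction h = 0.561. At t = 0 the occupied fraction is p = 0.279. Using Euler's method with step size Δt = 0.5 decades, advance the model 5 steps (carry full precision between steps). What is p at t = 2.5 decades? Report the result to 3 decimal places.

0.454

Update rule: p ← p + [c·p·(h−p) − e·p]·Δt with Δt = 0.5.
t = 0.5: p = 0.27900 + (+0.04355) = 0.32255
t = 1: p = 0.32255 + (+0.04098) = 0.36353
t = 1.5: p = 0.36353 + (+0.03625) = 0.39978
t = 2: p = 0.39978 + (+0.03020) = 0.42997
t = 2.5: p = 0.42997 + (+0.02382) = 0.45379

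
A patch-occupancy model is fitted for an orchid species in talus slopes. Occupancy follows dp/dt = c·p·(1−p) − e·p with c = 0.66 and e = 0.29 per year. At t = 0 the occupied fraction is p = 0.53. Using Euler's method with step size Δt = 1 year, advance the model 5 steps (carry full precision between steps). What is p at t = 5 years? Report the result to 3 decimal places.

Update rule: p ← p + [c·p·(1−p) − e·p]·Δt with Δt = 1.
step 1: Δp = +0.01071, p = 0.54071
step 2: Δp = +0.00710, p = 0.54781
step 3: Δp = +0.00463, p = 0.55243
step 4: Δp = +0.00298, p = 0.55541
step 5: Δp = +0.00190, p = 0.55732

0.557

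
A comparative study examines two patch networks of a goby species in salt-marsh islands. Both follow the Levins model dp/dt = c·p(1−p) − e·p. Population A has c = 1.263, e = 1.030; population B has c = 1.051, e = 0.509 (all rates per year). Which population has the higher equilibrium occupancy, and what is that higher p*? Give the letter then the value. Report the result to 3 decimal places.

B, 0.516

A: p*_A = 1 − 1.030/1.263 = 0.1845.
B: p*_B = 1 − 0.509/1.051 = 0.5157.
B is higher at 0.5157.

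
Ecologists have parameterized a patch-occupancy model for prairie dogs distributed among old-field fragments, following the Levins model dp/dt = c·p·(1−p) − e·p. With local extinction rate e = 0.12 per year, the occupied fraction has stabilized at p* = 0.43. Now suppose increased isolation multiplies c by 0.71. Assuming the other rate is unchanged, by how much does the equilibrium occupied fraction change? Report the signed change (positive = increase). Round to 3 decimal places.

-0.233

Balance c(1−p*) = e gives c = e/(1 − 0.43000) = 0.12/0.57000 = 0.21053.
New p* = 1 − e/c = 1 − 0.12000/0.14948 = 0.19722.
Δp* = 0.19722 − 0.43000 = -0.23278.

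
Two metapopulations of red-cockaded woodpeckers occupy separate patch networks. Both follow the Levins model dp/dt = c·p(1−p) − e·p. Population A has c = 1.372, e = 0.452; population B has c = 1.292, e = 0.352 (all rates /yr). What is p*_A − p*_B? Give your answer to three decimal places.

A: p*_A = 1 − 0.452/1.372 = 0.6706.
B: p*_B = 1 − 0.352/1.292 = 0.7276.
p*_A − p*_B = 0.6706 − 0.7276 = -0.0570.

-0.057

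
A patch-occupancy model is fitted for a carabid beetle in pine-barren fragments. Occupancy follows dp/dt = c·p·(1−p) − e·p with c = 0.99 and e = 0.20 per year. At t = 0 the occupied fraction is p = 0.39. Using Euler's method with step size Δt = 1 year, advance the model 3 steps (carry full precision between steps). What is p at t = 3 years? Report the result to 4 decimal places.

Update rule: p ← p + [c·p·(1−p) − e·p]·Δt with Δt = 1.
t = 1: p = 0.39000 + (+0.15752) = 0.54752
t = 2: p = 0.54752 + (+0.13576) = 0.68328
t = 3: p = 0.68328 + (+0.07759) = 0.76087

0.7609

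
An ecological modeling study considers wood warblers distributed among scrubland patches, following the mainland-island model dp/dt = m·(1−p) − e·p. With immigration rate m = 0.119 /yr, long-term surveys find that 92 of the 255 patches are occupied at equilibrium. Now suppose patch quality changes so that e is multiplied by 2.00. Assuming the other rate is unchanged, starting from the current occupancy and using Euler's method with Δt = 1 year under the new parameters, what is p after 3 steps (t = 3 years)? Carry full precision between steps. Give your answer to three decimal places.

0.234

Observed p* = 92/255 = 0.36078.
Balance m(1−p*) = e·p* gives e = m(1−p*)/p* = 0.119×0.63922/0.36078 = 0.21084.
Starting from p₀ = 0.36078; update p ← p + (dp/dt)·Δt with the new parameters.
  1  |  dp/dt·Δt = -0.076067  |  p_1 = 0.284718
  2  |  dp/dt·Δt = -0.034939  |  p_2 = 0.249778
  3  |  dp/dt·Δt = -0.016049  |  p_3 = 0.233730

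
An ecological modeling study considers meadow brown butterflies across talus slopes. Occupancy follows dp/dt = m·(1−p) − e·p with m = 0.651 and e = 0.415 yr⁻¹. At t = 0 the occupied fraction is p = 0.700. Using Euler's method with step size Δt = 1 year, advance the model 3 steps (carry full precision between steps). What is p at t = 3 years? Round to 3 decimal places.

0.611

Update rule: p ← p + [m·(1−p) − e·p]·Δt with Δt = 1.
step 1: Δp = -0.09520, p = 0.60480
step 2: Δp = +0.00628, p = 0.61108
step 3: Δp = -0.00041, p = 0.61067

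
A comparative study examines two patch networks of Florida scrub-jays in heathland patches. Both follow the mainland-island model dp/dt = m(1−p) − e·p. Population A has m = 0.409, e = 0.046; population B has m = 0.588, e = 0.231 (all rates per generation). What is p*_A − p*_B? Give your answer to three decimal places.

A: p*_A = m/(m+e) = 0.409/0.4550 = 0.8989.
B: p*_B = 0.588/0.8190 = 0.7179.
p*_A − p*_B = 0.8989 − 0.7179 = 0.1810.

0.181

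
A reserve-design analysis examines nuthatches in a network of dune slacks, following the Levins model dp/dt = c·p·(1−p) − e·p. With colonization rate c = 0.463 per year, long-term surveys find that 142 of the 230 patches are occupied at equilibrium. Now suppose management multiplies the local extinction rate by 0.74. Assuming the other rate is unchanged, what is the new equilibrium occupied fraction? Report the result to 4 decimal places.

0.7169

Observed p* = 142/230 = 0.61739.
Balance c(1−p*) = e gives e = 0.463×(1 − 0.61739) = 0.17715.
New p* = 1 − e/c = 1 − 0.13109/0.46300 = 0.71687.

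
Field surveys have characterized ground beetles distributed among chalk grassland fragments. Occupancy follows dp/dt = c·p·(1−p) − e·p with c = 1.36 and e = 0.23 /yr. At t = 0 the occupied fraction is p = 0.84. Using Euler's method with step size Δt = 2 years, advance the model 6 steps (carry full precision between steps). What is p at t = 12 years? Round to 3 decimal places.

Update rule: p ← p + [c·p·(1−p) − e·p]·Δt with Δt = 2.
step 1: Δp = -0.02083, p = 0.81917
step 2: Δp = +0.02610, p = 0.84527
step 3: Δp = -0.03308, p = 0.81219
step 4: Δp = +0.04129, p = 0.85348
step 5: Δp = -0.05246, p = 0.80102
step 6: Δp = +0.06507, p = 0.86609

0.866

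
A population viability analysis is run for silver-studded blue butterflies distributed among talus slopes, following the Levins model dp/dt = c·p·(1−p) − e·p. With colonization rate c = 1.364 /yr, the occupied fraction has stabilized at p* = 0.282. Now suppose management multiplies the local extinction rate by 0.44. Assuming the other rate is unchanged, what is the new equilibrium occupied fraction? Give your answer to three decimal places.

Balance c(1−p*) = e gives e = 1.364×(1 − 0.28200) = 0.97935.
New p* = 1 − e/c = 1 − 0.43091/1.36400 = 0.68408.

0.684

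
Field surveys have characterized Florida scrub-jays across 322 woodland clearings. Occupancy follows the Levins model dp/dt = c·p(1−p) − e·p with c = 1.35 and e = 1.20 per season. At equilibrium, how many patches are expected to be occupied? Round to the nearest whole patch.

36

p* = 1 − e/c = 1 − 1.20/1.35 = 0.1111.
Expected occupied patches = N × p* = 322 × 0.1111 = 35.78 ≈ 36.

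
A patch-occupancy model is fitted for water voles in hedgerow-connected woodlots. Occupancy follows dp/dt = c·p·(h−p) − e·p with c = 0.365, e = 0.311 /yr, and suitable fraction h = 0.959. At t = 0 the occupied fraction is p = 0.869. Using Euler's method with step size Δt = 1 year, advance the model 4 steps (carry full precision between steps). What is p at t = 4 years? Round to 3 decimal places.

Update rule: p ← p + [c·p·(h−p) − e·p]·Δt with Δt = 1.
p: 0.86900 → 0.62729  (Δp = -0.24171)
p: 0.62729 → 0.50815  (Δp = -0.11914)
p: 0.50815 → 0.43374  (Δp = -0.07441)
p: 0.43374 → 0.38200  (Δp = -0.05174)

0.382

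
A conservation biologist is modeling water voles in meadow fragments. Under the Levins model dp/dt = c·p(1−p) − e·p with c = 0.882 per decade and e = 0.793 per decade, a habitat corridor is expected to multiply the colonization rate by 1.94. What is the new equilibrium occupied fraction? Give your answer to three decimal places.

Before: p* = 1 − 0.793/0.882 = 0.1009.
After the change, c = 1.71108, e = 0.793, so p* = 1 − 0.793/1.71108 = 0.5366.

0.537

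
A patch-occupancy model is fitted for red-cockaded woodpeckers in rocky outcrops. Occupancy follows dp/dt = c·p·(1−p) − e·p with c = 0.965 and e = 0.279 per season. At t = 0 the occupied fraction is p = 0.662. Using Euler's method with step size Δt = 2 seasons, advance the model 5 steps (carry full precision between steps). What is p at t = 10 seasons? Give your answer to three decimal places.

0.711

Update rule: p ← p + [c·p·(1−p) − e·p]·Δt with Δt = 2.
t = 2: p = 0.66200 + (+0.06245) = 0.72445
t = 4: p = 0.72445 + (-0.01898) = 0.70548
t = 6: p = 0.70548 + (+0.00736) = 0.71283
t = 8: p = 0.71283 + (-0.00269) = 0.71015
t = 10: p = 0.71015 + (+0.00101) = 0.71115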